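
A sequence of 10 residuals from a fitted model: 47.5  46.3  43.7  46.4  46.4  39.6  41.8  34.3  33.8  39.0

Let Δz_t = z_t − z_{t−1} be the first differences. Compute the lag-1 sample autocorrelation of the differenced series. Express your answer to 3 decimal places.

First differences Δz: -1.2, -2.6, 2.7, 0.0, -6.8, 2.2, -7.5, -0.5, 5.2
Mean of differences = -0.9444
Numerator Σ(Δz_t−Δz̄)(Δz_{t+1}−Δz̄) = -46.9075
Denominator Σ(Δz_t−Δz̄)² = 142.0822
r_1(Δz) = -46.9075 / 142.0822 = -0.330

-0.330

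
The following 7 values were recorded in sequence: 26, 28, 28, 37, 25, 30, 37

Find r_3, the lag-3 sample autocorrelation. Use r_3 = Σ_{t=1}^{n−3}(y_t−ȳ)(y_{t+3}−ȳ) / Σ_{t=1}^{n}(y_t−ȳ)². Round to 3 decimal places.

Mean ȳ = (26 + 28 + 28 + 37 + 25 + 30 + 37)/7 = 30.1429
Deviations from mean: -4.1429, -2.1429, -2.1429, 6.8571, -5.1429, -0.1429, 6.8571
Numerator Σ_{t=1}^{4}(y_t−ȳ)(y_{t+3}−ȳ) = 29.9388
Denominator Σ(y_t−ȳ)² = 146.8571
r_3 = 29.9388 / 146.8571 = 0.204

0.204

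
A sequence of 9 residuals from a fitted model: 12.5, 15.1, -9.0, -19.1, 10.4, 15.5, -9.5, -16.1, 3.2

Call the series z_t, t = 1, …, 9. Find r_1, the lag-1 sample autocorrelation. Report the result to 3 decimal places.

Mean z̄ = (12.5 + 15.1 − 9.0 − 19.1 + 10.4 + 15.5 − 9.5 − 16.1 + 3.2)/9 = 0.3333
Numerator Σ_{t=1}^{8}(z_t−z̄)(z_{t+1}−z̄) = 145.6122
Denominator Σ(z_t−z̄)² = 1537.1800
r_1 = 145.6122 / 1537.1800 = 0.095

0.095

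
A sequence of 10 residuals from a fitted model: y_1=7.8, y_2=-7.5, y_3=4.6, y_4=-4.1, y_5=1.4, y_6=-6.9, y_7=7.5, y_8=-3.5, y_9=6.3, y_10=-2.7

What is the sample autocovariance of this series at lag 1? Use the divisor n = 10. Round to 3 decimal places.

-24.377

Mean ȳ = (7.8 − 7.5 + 4.6 − 4.1 + 1.4 − 6.9 + 7.5 − 3.5 + 6.3 − 2.7)/10 = 0.2900
Σ_{t=1}^{9}(y_t−ȳ)(y_{t+1}−ȳ) = -243.7661
γ_1 = -243.7661 / 10 = -24.377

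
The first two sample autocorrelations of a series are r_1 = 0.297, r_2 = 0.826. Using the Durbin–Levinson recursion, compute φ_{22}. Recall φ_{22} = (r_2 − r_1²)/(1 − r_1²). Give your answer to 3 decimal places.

0.809

φ_{22} = (r_2 − r_1²) / (1 − r_1²)
r_1² = (0.297)² = 0.088209
Numerator = 0.826 − 0.0882 = 0.7378; denominator = 1 − 0.0882 = 0.9118
φ_{22} = 0.7378 / 0.9118 = 0.809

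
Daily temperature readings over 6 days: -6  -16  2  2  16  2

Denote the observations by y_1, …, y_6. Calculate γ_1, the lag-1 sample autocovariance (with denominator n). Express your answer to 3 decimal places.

Mean ȳ = (-6 − 16 + 2 + 2 + 16 + 2)/6 = 0.0000
Deviations: -6.0000, -16.0000, 2.0000, 2.0000, 16.0000, 2.0000
Σ_{t=1}^{5}(y_t−ȳ)(y_{t+1}−ȳ) = 132.0000
γ_1 = 132.0000 / 6 = 22.000

22.000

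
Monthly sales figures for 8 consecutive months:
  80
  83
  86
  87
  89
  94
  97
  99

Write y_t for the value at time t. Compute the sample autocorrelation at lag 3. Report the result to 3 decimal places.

-0.040

Mean ȳ = (80 + 83 + 86 + 87 + 89 + 94 + 97 + 99)/8 = 89.3750
Deviations from mean: -9.3750, -6.3750, -3.3750, -2.3750, -0.3750, 4.6250, 7.6250, 9.6250
Numerator Σ_{t=1}^{5}(y_t−ȳ)(y_{t+3}−ȳ) = -12.6719
Denominator Σ(y_t−ȳ)² = 317.8750
r_3 = -12.6719 / 317.8750 = -0.040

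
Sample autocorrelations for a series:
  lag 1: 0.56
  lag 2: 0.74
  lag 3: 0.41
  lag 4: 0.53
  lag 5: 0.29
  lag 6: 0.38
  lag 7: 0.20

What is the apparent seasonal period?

2

The largest autocorrelation is r_2 = 0.74; the remaining lags stay at or below 0.56.
The dominant spike at lag 2 indicates a seasonal period of 2.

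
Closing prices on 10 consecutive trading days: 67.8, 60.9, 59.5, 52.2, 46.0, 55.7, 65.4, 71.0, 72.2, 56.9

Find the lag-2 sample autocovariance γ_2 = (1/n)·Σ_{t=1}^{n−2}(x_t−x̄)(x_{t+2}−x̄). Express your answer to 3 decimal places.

Mean x̄ = (67.8 + 60.9 + 59.5 + 52.2 + 46.0 + 55.7 + 65.4 + 71.0 + 72.2 + 56.9)/10 = 60.7600
Σ_{t=1}^{8}(x_t−x̄)(x_{t+2}−x̄) = -54.9032
γ_2 = -54.9032 / 10 = -5.490

-5.490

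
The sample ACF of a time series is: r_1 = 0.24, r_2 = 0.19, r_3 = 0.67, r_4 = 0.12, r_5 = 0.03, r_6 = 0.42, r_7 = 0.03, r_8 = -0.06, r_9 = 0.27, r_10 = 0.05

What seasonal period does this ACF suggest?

The largest autocorrelation is r_3 = 0.67, with weaker echoes at lags 6 (0.42) and 9 (0.27); the remaining lags stay at or below 0.24. The elevated value at lag 1 (0.24), dropping to 0.19 at lag 2, reflects decaying short-term dependence rather than seasonality.
The dominant spike at lag 3 indicates a seasonal period of 3.

3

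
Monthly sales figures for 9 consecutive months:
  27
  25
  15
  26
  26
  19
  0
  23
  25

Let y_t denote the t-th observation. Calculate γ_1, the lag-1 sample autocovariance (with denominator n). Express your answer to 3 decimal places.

-1.272

Mean ȳ = (27 + 25 + 15 + 26 + 26 + 19 + 0 + 23 + 25)/9 = 20.6667
Σ_{t=1}^{8}(y_t−ȳ)(y_{t+1}−ȳ) = -11.4444
γ_1 = -11.4444 / 9 = -1.272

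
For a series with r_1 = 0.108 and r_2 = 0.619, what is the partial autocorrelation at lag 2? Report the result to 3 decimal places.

φ_{22} = (r_2 − r_1²) / (1 − r_1²)
r_1² = (0.108)² = 0.011664
Numerator = 0.619 − 0.0117 = 0.6073; denominator = 1 − 0.0117 = 0.9883
φ_{22} = 0.6073 / 0.9883 = 0.615

0.615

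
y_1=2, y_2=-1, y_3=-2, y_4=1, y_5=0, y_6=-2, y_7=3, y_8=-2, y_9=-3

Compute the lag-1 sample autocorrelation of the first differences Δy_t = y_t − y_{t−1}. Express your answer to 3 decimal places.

First differences Δy: -3, -1, 3, -1, -2, 5, -5, -1
Mean of differences = -0.6250
Numerator Σ(Δy_t−Δȳ)(Δy_{t+1}−Δȳ) = -32.0156
Denominator Σ(Δy_t−Δȳ)² = 71.8750
r_1(Δy) = -32.0156 / 71.8750 = -0.445

-0.445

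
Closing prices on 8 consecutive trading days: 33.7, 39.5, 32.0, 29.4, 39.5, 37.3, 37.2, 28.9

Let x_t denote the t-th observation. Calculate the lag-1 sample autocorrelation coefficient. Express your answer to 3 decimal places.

-0.188

Mean x̄ = (33.7 + 39.5 + 32.0 + 29.4 + 39.5 + 37.3 + 37.2 + 28.9)/8 = 34.6875
Deviations from mean: -0.9875, 4.8125, -2.6875, -5.2875, 4.8125, 2.6125, 2.5125, -5.7875
Σ(x_t−x̄)(x_{t+1}−x̄) = (-4.7523) + (-12.9336) + (14.2102) + (-25.4461) + (12.5727) + (6.5639) + (-14.5411) = -24.3264
Denominator Σ(x_t−x̄)² = 129.1088
r_1 = -24.3264 / 129.1088 = -0.188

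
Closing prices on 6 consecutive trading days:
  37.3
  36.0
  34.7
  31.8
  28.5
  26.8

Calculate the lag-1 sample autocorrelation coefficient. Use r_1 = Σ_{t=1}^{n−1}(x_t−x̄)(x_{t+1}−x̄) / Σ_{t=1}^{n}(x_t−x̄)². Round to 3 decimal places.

Mean x̄ = (37.3 + 36.0 + 34.7 + 31.8 + 28.5 + 26.8)/6 = 32.5167
Deviations from mean: 4.7833, 3.4833, 2.1833, -0.7167, -4.0167, -5.7167
Numerator Σ_{t=1}^{5}(x_t−x̄)(x_{t+1}−x̄) = 48.5431
Denominator Σ(x_t−x̄)² = 89.1083
r_1 = 48.5431 / 89.1083 = 0.545

0.545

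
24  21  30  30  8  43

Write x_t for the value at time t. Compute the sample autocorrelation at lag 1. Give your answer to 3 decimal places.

Mean x̄ = (24 + 21 + 30 + 30 + 8 + 43)/6 = 26.0000
Deviations from mean: -2.0000, -5.0000, 4.0000, 4.0000, -18.0000, 17.0000
Σ(x_t−x̄)(x_{t+1}−x̄) = (10.0000) + (-20.0000) + (16.0000) + (-72.0000) + (-306.0000) = -372.0000
Denominator Σ(x_t−x̄)² = 674.0000
r_1 = -372.0000 / 674.0000 = -0.552

-0.552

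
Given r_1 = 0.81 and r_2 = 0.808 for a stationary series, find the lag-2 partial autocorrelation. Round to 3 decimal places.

φ_{22} = (r_2 − r_1²) / (1 − r_1²)
r_1² = (0.81)² = 0.6561
Numerator = 0.808 − 0.6561 = 0.1519; denominator = 1 − 0.6561 = 0.3439
φ_{22} = 0.1519 / 0.3439 = 0.442

0.442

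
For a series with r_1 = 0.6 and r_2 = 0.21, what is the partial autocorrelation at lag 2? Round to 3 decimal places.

-0.234

φ_{22} = (r_2 − r_1²) / (1 − r_1²)
r_1² = (0.6)² = 0.36
Numerator = 0.21 − 0.3600 = -0.1500; denominator = 1 − 0.3600 = 0.6400
φ_{22} = -0.1500 / 0.6400 = -0.234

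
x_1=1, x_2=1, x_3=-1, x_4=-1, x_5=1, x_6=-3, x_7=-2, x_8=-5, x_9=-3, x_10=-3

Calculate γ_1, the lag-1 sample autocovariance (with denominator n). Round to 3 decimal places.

Mean x̄ = (1 + 1 − 1 − 1 + 1 − 3 − 2 − 5 − 3 − 3)/10 = -1.5000
Σ_{t=1}^{9}(x_t−x̄)(x_{t+1}−x̄) = 15.2500
γ_1 = 15.2500 / 10 = 1.525

1.525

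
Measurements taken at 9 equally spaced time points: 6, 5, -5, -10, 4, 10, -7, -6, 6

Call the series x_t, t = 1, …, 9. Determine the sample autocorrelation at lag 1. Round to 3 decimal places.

Mean x̄ = (6 + 5 − 5 − 10 + 4 + 10 − 7 − 6 + 6)/9 = 0.3333
Numerator Σ_{t=1}^{8}(x_t−x̄)(x_{t+1}−x̄) = -6.1111
Denominator Σ(x_t−x̄)² = 422.0000
r_1 = -6.1111 / 422.0000 = -0.014

-0.014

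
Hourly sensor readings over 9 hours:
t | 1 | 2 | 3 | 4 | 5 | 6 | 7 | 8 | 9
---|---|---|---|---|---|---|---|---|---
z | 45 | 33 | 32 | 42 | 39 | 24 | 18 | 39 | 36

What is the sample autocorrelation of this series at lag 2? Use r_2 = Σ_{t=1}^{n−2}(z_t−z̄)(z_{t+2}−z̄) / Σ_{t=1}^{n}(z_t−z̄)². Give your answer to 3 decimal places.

Mean z̄ = (45 + 33 + 32 + 42 + 39 + 24 + 18 + 39 + 36)/9 = 34.2222
Numerator Σ_{t=1}^{7}(z_t−z̄)(z_{t+2}−z̄) = -278.7654
Denominator Σ(z_t−z̄)² = 599.5556
r_2 = -278.7654 / 599.5556 = -0.465

-0.465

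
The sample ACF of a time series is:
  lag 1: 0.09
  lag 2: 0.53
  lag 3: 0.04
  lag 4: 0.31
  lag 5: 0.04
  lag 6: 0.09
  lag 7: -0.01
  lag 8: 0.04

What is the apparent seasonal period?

2

The largest autocorrelation is r_2 = 0.53, with a weaker echo at lag 4 (0.31); the remaining lags stay at or below 0.09.
The dominant spike at lag 2 indicates a seasonal period of 2.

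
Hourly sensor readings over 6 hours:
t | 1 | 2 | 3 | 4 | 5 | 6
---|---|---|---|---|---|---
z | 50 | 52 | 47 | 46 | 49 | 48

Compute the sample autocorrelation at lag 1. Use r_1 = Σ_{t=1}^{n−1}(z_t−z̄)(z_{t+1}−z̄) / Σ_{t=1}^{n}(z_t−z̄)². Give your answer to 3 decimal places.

0.095

Mean z̄ = (50 + 52 + 47 + 46 + 49 + 48)/6 = 48.6667
Deviations from mean: 1.3333, 3.3333, -1.6667, -2.6667, 0.3333, -0.6667
Numerator Σ_{t=1}^{5}(z_t−z̄)(z_{t+1}−z̄) = 2.2222
Denominator Σ(z_t−z̄)² = 23.3333
r_1 = 2.2222 / 23.3333 = 0.095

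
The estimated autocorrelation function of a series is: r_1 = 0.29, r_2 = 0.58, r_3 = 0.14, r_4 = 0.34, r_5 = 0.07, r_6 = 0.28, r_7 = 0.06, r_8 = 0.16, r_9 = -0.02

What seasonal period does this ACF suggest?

The largest autocorrelation is r_2 = 0.58, with a weaker echo at lag 4 (0.34); the remaining lags stay at or below 0.29.
The dominant spike at lag 2 indicates a seasonal period of 2.

2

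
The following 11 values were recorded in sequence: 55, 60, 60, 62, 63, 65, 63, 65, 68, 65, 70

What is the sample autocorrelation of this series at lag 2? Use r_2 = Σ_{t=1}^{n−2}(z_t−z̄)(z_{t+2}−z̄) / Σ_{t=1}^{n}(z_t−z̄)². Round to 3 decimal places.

Mean z̄ = (55 + 60 + 60 + 62 + 63 + 65 + 63 + 65 + 68 + 65 + 70)/11 = 63.2727
Numerator Σ_{t=1}^{9}(z_t−z̄)(z_{t+2}−z̄) = 66.4876
Denominator Σ(z_t−z̄)² = 168.1818
r_2 = 66.4876 / 168.1818 = 0.395

0.395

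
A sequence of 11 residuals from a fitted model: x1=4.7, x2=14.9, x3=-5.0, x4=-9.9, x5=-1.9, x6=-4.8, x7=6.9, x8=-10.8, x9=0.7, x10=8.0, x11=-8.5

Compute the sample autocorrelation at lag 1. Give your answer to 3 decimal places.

Mean x̄ = (4.7 + 14.9 − 5.0 − 9.9 − 1.9 − 4.8 + 6.9 − 10.8 + 0.7 + 8.0 − 8.5)/11 = -0.5182
Numerator Σ_{t=1}^{10}(x_t−x̄)(x_{t+1}−x̄) = -105.8931
Denominator Σ(x_t−x̄)² = 691.7964
r_1 = -105.8931 / 691.7964 = -0.153

-0.153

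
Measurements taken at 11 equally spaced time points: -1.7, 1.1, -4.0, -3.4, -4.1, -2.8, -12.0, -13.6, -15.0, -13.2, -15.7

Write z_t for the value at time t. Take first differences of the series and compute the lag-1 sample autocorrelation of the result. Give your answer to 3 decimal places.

-0.370

First differences Δz: 2.8, -5.1, 0.6, -0.7, 1.3, -9.2, -1.6, -1.4, 1.8, -2.5
Mean of differences = -1.4000
Numerator Σ(Δz_t−Δz̄)(Δz_{t+1}−Δz̄) = -42.6700
Denominator Σ(Δz_t−Δz̄)² = 115.4400
r_1(Δz) = -42.6700 / 115.4400 = -0.370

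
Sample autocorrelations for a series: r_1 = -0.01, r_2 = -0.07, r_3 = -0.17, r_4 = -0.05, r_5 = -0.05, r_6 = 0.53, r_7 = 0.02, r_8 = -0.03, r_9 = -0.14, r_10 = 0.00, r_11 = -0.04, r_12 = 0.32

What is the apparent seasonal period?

The largest autocorrelation is r_6 = 0.53, with a weaker echo at lag 12 (0.32); the remaining lags stay at or below 0.02.
The dominant spike at lag 6 indicates a seasonal period of 6.

6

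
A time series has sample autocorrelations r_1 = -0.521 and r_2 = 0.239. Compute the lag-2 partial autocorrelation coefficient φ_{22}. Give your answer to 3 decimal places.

-0.045

φ_{22} = (r_2 − r_1²) / (1 − r_1²)
r_1² = (-0.521)² = 0.271441
Numerator = 0.239 − 0.2714 = -0.0324; denominator = 1 − 0.2714 = 0.7286
φ_{22} = -0.0324 / 0.7286 = -0.045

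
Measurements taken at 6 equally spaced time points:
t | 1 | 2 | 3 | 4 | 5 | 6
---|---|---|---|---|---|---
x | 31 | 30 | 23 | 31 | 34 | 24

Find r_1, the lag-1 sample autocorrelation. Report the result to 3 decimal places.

-0.324

Mean x̄ = (31 + 30 + 23 + 31 + 34 + 24)/6 = 28.8333
Σ(x_t−x̄)(x_{t+1}−x̄) = (2.5278) + (-6.8056) + (-12.6389) + (11.1944) + (-24.9722) = -30.6944
Denominator Σ(x_t−x̄)² = 94.8333
r_1 = -30.6944 / 94.8333 = -0.324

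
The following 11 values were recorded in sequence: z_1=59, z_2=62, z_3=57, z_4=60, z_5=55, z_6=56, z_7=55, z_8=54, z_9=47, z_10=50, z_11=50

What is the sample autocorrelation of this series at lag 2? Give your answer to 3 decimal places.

Mean z̄ = (59 + 62 + 57 + 60 + 55 + 56 + 55 + 54 + 47 + 50 + 50)/11 = 55.0000
Numerator Σ_{t=1}^{9}(z_t−z̄)(z_{t+2}−z̄) = 92.0000
Denominator Σ(z_t−z̄)² = 210.0000
r_2 = 92.0000 / 210.0000 = 0.438

0.438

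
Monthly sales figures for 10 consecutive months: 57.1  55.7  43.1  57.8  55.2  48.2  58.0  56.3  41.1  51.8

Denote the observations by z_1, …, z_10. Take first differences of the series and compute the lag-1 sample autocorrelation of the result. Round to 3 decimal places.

First differences Δz: -1.4, -12.6, 14.7, -2.6, -7.0, 9.8, -1.7, -15.2, 10.7
Mean of differences = -0.5889
Numerator Σ(Δz_t−Δz̄)(Δz_{t+1}−Δz̄) = -418.6046
Denominator Σ(Δz_t−Δz̄)² = 873.9089
r_1(Δz) = -418.6046 / 873.9089 = -0.479

-0.479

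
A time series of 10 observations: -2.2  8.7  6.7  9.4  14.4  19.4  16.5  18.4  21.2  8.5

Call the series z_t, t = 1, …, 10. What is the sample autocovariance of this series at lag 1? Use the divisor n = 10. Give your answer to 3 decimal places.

17.655

Mean z̄ = (-2.2 + 8.7 + 6.7 + 9.4 + 14.4 + 19.4 + 16.5 + 18.4 + 21.2 + 8.5)/10 = 12.1000
Σ_{t=1}^{9}(z_t−z̄)(z_{t+1}−z̄) = 176.5500
γ_1 = 176.5500 / 10 = 17.655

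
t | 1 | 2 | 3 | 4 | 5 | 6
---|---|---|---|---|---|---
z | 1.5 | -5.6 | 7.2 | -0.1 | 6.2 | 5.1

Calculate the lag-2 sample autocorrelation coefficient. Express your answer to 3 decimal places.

Mean z̄ = (1.5 − 5.6 + 7.2 − 0.1 + 6.2 + 5.1)/6 = 2.3833
Σ(z_t−z̄)(z_{t+2}−z̄) = (-4.2547) + (19.8253) + (18.3836) + (-6.7464) = 27.2078
Denominator Σ(z_t−z̄)² = 115.8283
r_2 = 27.2078 / 115.8283 = 0.235

0.235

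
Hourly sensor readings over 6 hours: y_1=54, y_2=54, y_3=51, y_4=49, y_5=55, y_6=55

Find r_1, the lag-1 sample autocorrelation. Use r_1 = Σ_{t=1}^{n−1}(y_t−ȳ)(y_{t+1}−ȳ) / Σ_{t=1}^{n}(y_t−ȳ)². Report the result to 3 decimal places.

Mean ȳ = (54 + 54 + 51 + 49 + 55 + 55)/6 = 53.0000
Deviations from mean: 1.0000, 1.0000, -2.0000, -4.0000, 2.0000, 2.0000
Numerator Σ_{t=1}^{5}(y_t−ȳ)(y_{t+1}−ȳ) = 3.0000
Denominator Σ(y_t−ȳ)² = 30.0000
r_1 = 3.0000 / 30.0000 = 0.100

0.100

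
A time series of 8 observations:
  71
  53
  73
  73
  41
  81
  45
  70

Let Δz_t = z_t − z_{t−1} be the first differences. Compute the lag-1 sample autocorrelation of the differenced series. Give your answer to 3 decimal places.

First differences Δz: -18, 20, 0, -32, 40, -36, 25
Mean of differences = -0.1429
Numerator Σ(Δz_t−Δz̄)(Δz_{t+1}−Δz̄) = -3981.1633
Denominator Σ(Δz_t−Δz̄)² = 5268.8571
r_1(Δz) = -3981.1633 / 5268.8571 = -0.756

-0.756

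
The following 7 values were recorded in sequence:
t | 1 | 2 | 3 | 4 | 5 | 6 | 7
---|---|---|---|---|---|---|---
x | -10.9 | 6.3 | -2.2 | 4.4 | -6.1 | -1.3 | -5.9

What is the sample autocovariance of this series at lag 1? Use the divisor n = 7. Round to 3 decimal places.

Mean x̄ = (-10.9 + 6.3 − 2.2 + 4.4 − 6.1 − 1.3 − 5.9)/7 = -2.2429
Σ_{t=1}^{6}(x_t−x̄)(x_{t+1}−x̄) = -106.0133
γ_1 = -106.0133 / 7 = -15.145

-15.145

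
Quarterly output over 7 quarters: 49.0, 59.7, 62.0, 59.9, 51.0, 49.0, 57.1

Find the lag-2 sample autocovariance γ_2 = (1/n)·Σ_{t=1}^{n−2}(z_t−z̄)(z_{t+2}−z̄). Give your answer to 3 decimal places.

-12.588

Mean z̄ = (49.0 + 59.7 + 62.0 + 59.9 + 51.0 + 49.0 + 57.1)/7 = 55.3857
Σ_{t=1}^{5}(z_t−z̄)(z_{t+2}−z̄) = -88.1147
γ_2 = -88.1147 / 7 = -12.588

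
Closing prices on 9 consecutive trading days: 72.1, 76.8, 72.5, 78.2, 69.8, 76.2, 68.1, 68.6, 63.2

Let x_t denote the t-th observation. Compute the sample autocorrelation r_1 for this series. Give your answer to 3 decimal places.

Mean x̄ = (72.1 + 76.8 + 72.5 + 78.2 + 69.8 + 76.2 + 68.1 + 68.6 + 63.2)/9 = 71.7222
Numerator Σ_{t=1}^{8}(x_t−x̄)(x_{t+1}−x̄) = 11.5451
Denominator Σ(x_t−x̄)² = 187.7356
r_1 = 11.5451 / 187.7356 = 0.061

0.061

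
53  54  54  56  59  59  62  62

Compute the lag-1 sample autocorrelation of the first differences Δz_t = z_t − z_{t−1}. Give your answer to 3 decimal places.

First differences Δz: 1, 0, 2, 3, 0, 3, 0
Mean of differences = 1.2857
Numerator Σ(Δz_t−Δz̄)(Δz_{t+1}−Δz̄) = -5.9388
Denominator Σ(Δz_t−Δz̄)² = 11.4286
r_1(Δz) = -5.9388 / 11.4286 = -0.520

-0.520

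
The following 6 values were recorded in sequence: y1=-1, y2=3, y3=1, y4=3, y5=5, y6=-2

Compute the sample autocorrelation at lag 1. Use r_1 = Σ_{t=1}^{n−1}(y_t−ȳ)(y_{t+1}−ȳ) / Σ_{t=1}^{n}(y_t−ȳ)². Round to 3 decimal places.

Mean ȳ = (-1 + 3 + 1 + 3 + 5 − 2)/6 = 1.5000
Deviations from mean: -2.5000, 1.5000, -0.5000, 1.5000, 3.5000, -3.5000
Σ(y_t−ȳ)(y_{t+1}−ȳ) = (-3.7500) + (-0.7500) + (-0.7500) + (5.2500) + (-12.2500) = -12.2500
Denominator Σ(y_t−ȳ)² = 35.5000
r_1 = -12.2500 / 35.5000 = -0.345

-0.345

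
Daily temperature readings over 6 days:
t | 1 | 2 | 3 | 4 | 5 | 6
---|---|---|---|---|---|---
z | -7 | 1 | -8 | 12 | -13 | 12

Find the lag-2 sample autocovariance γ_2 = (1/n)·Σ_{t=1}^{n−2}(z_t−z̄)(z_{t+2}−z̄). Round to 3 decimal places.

Mean z̄ = (-7 + 1 − 8 + 12 − 13 + 12)/6 = -0.5000
Deviations: -6.5000, 1.5000, -7.5000, 12.5000, -12.5000, 12.5000
Σ_{t=1}^{4}(z_t−z̄)(z_{t+2}−z̄) = 317.5000
γ_2 = 317.5000 / 6 = 52.917

52.917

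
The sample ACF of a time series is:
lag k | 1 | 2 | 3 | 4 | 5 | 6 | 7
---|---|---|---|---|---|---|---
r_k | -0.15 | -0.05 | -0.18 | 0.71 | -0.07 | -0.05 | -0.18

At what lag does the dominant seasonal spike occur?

The largest autocorrelation is r_4 = 0.71; the remaining lags stay at or below -0.05.
The dominant spike at lag 4 indicates a seasonal period of 4.

4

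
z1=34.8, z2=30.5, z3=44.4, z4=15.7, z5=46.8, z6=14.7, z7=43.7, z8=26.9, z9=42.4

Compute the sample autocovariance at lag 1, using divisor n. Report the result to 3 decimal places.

-115.261

Mean z̄ = (34.8 + 30.5 + 44.4 + 15.7 + 46.8 + 14.7 + 43.7 + 26.9 + 42.4)/9 = 33.3222
Σ_{t=1}^{8}(z_t−z̄)(z_{t+1}−z̄) = -1037.3494
γ_1 = -1037.3494 / 9 = -115.261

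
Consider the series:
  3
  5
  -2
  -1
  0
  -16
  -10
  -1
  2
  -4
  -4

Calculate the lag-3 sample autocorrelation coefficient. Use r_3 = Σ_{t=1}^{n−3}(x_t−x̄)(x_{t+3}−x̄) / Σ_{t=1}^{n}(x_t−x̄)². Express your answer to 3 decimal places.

Mean x̄ = (3 + 5 − 2 − 1 + 0 − 16 − 10 − 1 + 2 − 4 − 4)/11 = -2.5455
Numerator Σ_{t=1}^{8}(x_t−x̄)(x_{t+3}−x̄) = -39.7107
Denominator Σ(x_t−x̄)² = 360.7273
r_3 = -39.7107 / 360.7273 = -0.110

-0.110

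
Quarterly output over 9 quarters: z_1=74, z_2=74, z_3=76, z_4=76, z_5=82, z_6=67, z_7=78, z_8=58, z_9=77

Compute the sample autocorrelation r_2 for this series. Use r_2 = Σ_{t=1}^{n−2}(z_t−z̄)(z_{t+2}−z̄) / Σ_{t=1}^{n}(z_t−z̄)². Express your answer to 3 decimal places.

0.404

Mean z̄ = (74 + 74 + 76 + 76 + 82 + 67 + 78 + 58 + 77)/9 = 73.5556
Numerator Σ_{t=1}^{7}(z_t−z̄)(z_{t+2}−z̄) = 161.6049
Denominator Σ(z_t−z̄)² = 400.2222
r_2 = 161.6049 / 400.2222 = 0.404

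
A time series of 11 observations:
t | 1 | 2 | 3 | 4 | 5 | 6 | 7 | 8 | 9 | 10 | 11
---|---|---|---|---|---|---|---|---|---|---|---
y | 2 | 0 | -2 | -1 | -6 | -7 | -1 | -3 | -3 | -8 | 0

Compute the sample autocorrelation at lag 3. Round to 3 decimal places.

-0.083

Mean ȳ = (2 + 0 − 2 − 1 − 6 − 7 − 1 − 3 − 3 − 8 + 0)/11 = -2.6364
Numerator Σ_{t=1}^{8}(y_t−ȳ)(y_{t+3}−ȳ) = -8.3058
Denominator Σ(y_t−ȳ)² = 100.5455
r_3 = -8.3058 / 100.5455 = -0.083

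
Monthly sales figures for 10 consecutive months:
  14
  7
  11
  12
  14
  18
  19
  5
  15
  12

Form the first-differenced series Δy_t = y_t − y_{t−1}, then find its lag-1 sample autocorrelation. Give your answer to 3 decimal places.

-0.491

First differences Δy: -7, 4, 1, 2, 4, 1, -14, 10, -3
Mean of differences = -0.2222
Numerator Σ(Δy_t−Δȳ)(Δy_{t+1}−Δȳ) = -192.2716
Denominator Σ(Δy_t−Δȳ)² = 391.5556
r_1(Δy) = -192.2716 / 391.5556 = -0.491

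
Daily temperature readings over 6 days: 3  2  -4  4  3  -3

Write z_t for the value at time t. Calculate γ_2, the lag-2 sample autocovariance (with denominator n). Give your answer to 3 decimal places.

-4.898

Mean z̄ = (3 + 2 − 4 + 4 + 3 − 3)/6 = 0.8333
Deviations: 2.1667, 1.1667, -4.8333, 3.1667, 2.1667, -3.8333
Σ_{t=1}^{4}(z_t−z̄)(z_{t+2}−z̄) = -29.3889
γ_2 = -29.3889 / 6 = -4.898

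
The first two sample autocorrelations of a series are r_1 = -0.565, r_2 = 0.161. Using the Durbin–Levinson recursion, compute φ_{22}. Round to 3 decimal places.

-0.232

φ_{22} = (r_2 − r_1²) / (1 − r_1²)
r_1² = (-0.565)² = 0.319225
Numerator = 0.161 − 0.3192 = -0.1582; denominator = 1 − 0.3192 = 0.6808
φ_{22} = -0.1582 / 0.6808 = -0.232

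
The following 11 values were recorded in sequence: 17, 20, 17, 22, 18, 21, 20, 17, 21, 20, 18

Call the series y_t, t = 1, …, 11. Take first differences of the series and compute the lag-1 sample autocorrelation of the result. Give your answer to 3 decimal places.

-0.708

First differences Δy: 3, -3, 5, -4, 3, -1, -3, 4, -1, -2
Mean of differences = 0.1000
Numerator Σ(Δy_t−Δȳ)(Δy_{t+1}−Δȳ) = -70.0100
Denominator Σ(Δy_t−Δȳ)² = 98.9000
r_1(Δy) = -70.0100 / 98.9000 = -0.708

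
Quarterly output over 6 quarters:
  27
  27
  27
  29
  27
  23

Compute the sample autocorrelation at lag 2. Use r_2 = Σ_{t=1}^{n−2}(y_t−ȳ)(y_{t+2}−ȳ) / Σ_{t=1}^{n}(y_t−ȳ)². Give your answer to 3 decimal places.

Mean ȳ = (27 + 27 + 27 + 29 + 27 + 23)/6 = 26.6667
Σ(y_t−ȳ)(y_{t+2}−ȳ) = (0.1111) + (0.7778) + (0.1111) + (-8.5556) = -7.5556
Denominator Σ(y_t−ȳ)² = 19.3333
r_2 = -7.5556 / 19.3333 = -0.391

-0.391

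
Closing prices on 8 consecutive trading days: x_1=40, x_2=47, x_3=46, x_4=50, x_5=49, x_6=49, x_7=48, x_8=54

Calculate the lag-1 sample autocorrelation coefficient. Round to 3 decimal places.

0.082

Mean x̄ = (40 + 47 + 46 + 50 + 49 + 49 + 48 + 54)/8 = 47.8750
Deviations from mean: -7.8750, -0.8750, -1.8750, 2.1250, 1.1250, 1.1250, 0.1250, 6.1250
Numerator Σ_{t=1}^{7}(x_t−x̄)(x_{t+1}−x̄) = 9.1094
Denominator Σ(x_t−x̄)² = 110.8750
r_1 = 9.1094 / 110.8750 = 0.082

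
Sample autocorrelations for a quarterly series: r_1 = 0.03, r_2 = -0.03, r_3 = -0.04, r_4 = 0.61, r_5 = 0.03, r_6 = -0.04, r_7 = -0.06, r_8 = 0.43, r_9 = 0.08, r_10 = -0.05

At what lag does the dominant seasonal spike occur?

The largest autocorrelation is r_4 = 0.61, with a weaker echo at lag 8 (0.43); the remaining lags stay at or below 0.08.
The dominant spike at lag 4 indicates a seasonal period of 4.

4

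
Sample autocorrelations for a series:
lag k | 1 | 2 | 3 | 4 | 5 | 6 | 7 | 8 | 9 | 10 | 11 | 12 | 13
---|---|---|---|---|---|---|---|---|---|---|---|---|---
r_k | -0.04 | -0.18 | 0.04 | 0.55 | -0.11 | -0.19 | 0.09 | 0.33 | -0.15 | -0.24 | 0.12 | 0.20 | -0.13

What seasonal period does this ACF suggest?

4

The largest autocorrelation is r_4 = 0.55, with weaker echoes at lags 8 (0.33) and 12 (0.20); the remaining lags stay at or below 0.12.
The dominant spike at lag 4 indicates a seasonal period of 4.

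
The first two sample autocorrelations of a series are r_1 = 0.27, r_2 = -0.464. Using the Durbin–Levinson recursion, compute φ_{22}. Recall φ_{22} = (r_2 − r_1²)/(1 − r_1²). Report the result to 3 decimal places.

φ_{22} = (r_2 − r_1²) / (1 − r_1²)
r_1² = (0.27)² = 0.0729
Numerator = -0.464 − 0.0729 = -0.5369; denominator = 1 − 0.0729 = 0.9271
φ_{22} = -0.5369 / 0.9271 = -0.579

-0.579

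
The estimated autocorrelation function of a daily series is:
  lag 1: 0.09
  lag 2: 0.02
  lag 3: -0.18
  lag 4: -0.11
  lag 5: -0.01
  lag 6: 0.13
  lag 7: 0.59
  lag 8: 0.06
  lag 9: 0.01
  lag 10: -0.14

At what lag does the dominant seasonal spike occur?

7

The largest autocorrelation is r_7 = 0.59; the remaining lags stay at or below 0.13.
The dominant spike at lag 7 indicates a seasonal period of 7.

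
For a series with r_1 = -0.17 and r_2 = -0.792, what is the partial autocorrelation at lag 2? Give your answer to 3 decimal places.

φ_{22} = (r_2 − r_1²) / (1 − r_1²)
r_1² = (-0.17)² = 0.0289
Numerator = -0.792 − 0.0289 = -0.8209; denominator = 1 − 0.0289 = 0.9711
φ_{22} = -0.8209 / 0.9711 = -0.845

-0.845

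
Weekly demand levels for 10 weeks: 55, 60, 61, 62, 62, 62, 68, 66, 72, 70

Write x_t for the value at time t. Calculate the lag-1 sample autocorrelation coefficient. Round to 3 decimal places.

Mean x̄ = (55 + 60 + 61 + 62 + 62 + 62 + 68 + 66 + 72 + 70)/10 = 63.8000
Numerator Σ_{t=1}^{9}(x_t−x̄)(x_{t+1}−x̄) = 126.1600
Denominator Σ(x_t−x̄)² = 237.6000
r_1 = 126.1600 / 237.6000 = 0.531

0.531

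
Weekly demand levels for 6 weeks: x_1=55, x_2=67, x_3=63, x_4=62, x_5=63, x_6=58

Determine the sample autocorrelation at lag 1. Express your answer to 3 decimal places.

Mean x̄ = (55 + 67 + 63 + 62 + 63 + 58)/6 = 61.3333
Deviations from mean: -6.3333, 5.6667, 1.6667, 0.6667, 1.6667, -3.3333
Σ(x_t−x̄)(x_{t+1}−x̄) = (-35.8889) + (9.4444) + (1.1111) + (1.1111) + (-5.5556) = -29.7778
Denominator Σ(x_t−x̄)² = 89.3333
r_1 = -29.7778 / 89.3333 = -0.333

-0.333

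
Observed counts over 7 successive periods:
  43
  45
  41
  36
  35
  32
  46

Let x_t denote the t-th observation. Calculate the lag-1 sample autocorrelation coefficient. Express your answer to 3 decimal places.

0.141

Mean x̄ = (43 + 45 + 41 + 36 + 35 + 32 + 46)/7 = 39.7143
Σ(x_t−x̄)(x_{t+1}−x̄) = (17.3673) + (6.7959) + (-4.7755) + (17.5102) + (36.3673) + (-48.4898) = 24.7755
Denominator Σ(x_t−x̄)² = 175.4286
r_1 = 24.7755 / 175.4286 = 0.141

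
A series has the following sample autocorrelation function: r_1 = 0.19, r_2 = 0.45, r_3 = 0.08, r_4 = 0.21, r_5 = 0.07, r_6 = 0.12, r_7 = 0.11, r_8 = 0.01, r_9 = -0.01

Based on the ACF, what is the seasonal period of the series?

The largest autocorrelation is r_2 = 0.45, with a weaker echo at lag 4 (0.21); the remaining lags stay at or below 0.19.
The dominant spike at lag 2 indicates a seasonal period of 2.

2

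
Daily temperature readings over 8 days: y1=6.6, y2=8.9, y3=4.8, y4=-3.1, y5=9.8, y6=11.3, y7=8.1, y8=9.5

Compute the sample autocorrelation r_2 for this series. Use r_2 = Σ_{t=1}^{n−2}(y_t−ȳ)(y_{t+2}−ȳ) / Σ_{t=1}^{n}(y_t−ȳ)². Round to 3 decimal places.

Mean ȳ = (6.6 + 8.9 + 4.8 − 3.1 + 9.8 + 11.3 + 8.1 + 9.5)/8 = 6.9875
Deviations from mean: -0.3875, 1.9125, -2.1875, -10.0875, 2.8125, 4.3125, 1.1125, 2.5125
Σ(y_t−ȳ)(y_{t+2}−ȳ) = (0.8477) + (-19.2923) + (-6.1523) + (-43.5023) + (3.1289) + (10.8352) = -54.1353
Denominator Σ(y_t−ȳ)² = 144.4088
r_2 = -54.1353 / 144.4088 = -0.375

-0.375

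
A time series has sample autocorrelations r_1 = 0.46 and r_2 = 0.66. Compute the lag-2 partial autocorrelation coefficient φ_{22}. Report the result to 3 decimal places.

0.569

φ_{22} = (r_2 − r_1²) / (1 − r_1²)
r_1² = (0.46)² = 0.2116
Numerator = 0.66 − 0.2116 = 0.4484; denominator = 1 − 0.2116 = 0.7884
φ_{22} = 0.4484 / 0.7884 = 0.569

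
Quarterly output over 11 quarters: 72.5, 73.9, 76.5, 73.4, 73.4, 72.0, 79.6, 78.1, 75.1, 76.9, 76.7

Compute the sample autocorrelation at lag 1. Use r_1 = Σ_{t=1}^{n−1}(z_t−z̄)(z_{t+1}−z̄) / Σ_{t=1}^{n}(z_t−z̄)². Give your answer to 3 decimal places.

Mean z̄ = (72.5 + 73.9 + 76.5 + 73.4 + 73.4 + 72.0 + 79.6 + 78.1 + 75.1 + 76.9 + 76.7)/11 = 75.2818
Numerator Σ_{t=1}^{10}(z_t−z̄)(z_{t+1}−z̄) = 9.0715
Denominator Σ(z_t−z̄)² = 60.2364
r_1 = 9.0715 / 60.2364 = 0.151

0.151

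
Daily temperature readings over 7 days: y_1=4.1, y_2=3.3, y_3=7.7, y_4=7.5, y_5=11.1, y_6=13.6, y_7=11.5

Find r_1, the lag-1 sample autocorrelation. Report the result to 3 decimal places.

0.600

Mean ȳ = (4.1 + 3.3 + 7.7 + 7.5 + 11.1 + 13.6 + 11.5)/7 = 8.4000
Deviations from mean: -4.3000, -5.1000, -0.7000, -0.9000, 2.7000, 5.2000, 3.1000
Numerator Σ_{t=1}^{6}(y_t−ȳ)(y_{t+1}−ȳ) = 53.8600
Denominator Σ(y_t−ȳ)² = 89.7400
r_1 = 53.8600 / 89.7400 = 0.600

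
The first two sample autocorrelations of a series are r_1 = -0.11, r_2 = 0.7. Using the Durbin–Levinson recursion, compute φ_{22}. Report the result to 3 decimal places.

0.696

φ_{22} = (r_2 − r_1²) / (1 − r_1²)
r_1² = (-0.11)² = 0.0121
Numerator = 0.7 − 0.0121 = 0.6879; denominator = 1 − 0.0121 = 0.9879
φ_{22} = 0.6879 / 0.9879 = 0.696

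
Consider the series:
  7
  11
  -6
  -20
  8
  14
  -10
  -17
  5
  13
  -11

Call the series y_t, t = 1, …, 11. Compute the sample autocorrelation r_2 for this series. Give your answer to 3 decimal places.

-0.797

Mean ȳ = (7 + 11 − 6 − 20 + 8 + 14 − 10 − 17 + 5 + 13 − 11)/11 = -0.5455
Numerator Σ_{t=1}^{9}(y_t−ȳ)(y_{t+2}−ȳ) = -1248.7769
Denominator Σ(y_t−ȳ)² = 1566.7273
r_2 = -1248.7769 / 1566.7273 = -0.797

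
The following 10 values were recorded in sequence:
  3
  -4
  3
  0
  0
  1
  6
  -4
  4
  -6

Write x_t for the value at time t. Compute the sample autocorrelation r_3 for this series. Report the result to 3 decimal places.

Mean x̄ = (3 − 4 + 3 + 0 + 0 + 1 + 6 − 4 + 4 − 6)/10 = 0.3000
Σ(x_t−x̄)(x_{t+3}−x̄) = (-0.8100) + (1.2900) + (1.8900) + (-1.7100) + (1.2900) + (2.5900) + (-35.9100) = -31.3700
Denominator Σ(x_t−x̄)² = 138.1000
r_3 = -31.3700 / 138.1000 = -0.227

-0.227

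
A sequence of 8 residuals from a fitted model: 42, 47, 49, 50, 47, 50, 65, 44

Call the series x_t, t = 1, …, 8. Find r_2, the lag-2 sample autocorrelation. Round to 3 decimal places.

Mean x̄ = (42 + 47 + 49 + 50 + 47 + 50 + 65 + 44)/8 = 49.2500
Deviations from mean: -7.2500, -2.2500, -0.2500, 0.7500, -2.2500, 0.7500, 15.7500, -5.2500
Numerator Σ_{t=1}^{6}(x_t−x̄)(x_{t+2}−x̄) = -38.1250
Denominator Σ(x_t−x̄)² = 339.5000
r_2 = -38.1250 / 339.5000 = -0.112

-0.112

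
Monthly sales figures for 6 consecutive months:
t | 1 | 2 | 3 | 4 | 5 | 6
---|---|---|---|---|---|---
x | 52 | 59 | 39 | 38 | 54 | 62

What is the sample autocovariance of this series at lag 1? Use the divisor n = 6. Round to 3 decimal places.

Mean x̄ = (52 + 59 + 39 + 38 + 54 + 62)/6 = 50.6667
Deviations: 1.3333, 8.3333, -11.6667, -12.6667, 3.3333, 11.3333
Σ_{t=1}^{5}(x_t−x̄)(x_{t+1}−x̄) = 57.2222
γ_1 = 57.2222 / 6 = 9.537

9.537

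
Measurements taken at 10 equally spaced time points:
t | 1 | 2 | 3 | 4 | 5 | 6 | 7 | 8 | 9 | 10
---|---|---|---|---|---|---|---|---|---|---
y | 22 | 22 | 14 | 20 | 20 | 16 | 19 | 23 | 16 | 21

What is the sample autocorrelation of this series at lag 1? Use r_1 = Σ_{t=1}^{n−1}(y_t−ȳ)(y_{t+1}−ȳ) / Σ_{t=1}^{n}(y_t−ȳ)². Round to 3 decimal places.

Mean ȳ = (22 + 22 + 14 + 20 + 20 + 16 + 19 + 23 + 16 + 21)/10 = 19.3000
Numerator Σ_{t=1}^{9}(y_t−ȳ)(y_{t+1}−ȳ) = -30.4900
Denominator Σ(y_t−ȳ)² = 82.1000
r_1 = -30.4900 / 82.1000 = -0.371

-0.371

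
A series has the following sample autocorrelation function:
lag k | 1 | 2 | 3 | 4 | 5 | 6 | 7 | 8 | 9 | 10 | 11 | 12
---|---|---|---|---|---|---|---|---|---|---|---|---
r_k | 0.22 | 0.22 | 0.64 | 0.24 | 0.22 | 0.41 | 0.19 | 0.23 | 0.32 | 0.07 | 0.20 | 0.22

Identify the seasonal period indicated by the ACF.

The largest autocorrelation is r_3 = 0.64, with weaker echoes at lags 6 (0.41) and 9 (0.32); the remaining lags stay at or below 0.24.
The dominant spike at lag 3 indicates a seasonal period of 3.

3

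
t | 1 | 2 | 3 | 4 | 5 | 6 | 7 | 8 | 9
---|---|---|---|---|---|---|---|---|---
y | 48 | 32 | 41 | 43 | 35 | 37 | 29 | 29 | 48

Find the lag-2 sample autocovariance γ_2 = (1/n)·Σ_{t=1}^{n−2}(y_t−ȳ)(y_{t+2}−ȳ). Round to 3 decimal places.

-7.556

Mean ȳ = (48 + 32 + 41 + 43 + 35 + 37 + 29 + 29 + 48)/9 = 38.0000
Σ_{t=1}^{7}(y_t−ȳ)(y_{t+2}−ȳ) = -68.0000
γ_2 = -68.0000 / 9 = -7.556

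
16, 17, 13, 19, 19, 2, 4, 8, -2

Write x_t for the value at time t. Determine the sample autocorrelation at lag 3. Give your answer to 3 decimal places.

0.218

Mean x̄ = (16 + 17 + 13 + 19 + 19 + 2 + 4 + 8 − 2)/9 = 10.6667
Σ(x_t−x̄)(x_{t+3}−x̄) = (44.4444) + (52.7778) + (-20.2222) + (-55.5556) + (-22.2222) + (109.7778) = 109.0000
Denominator Σ(x_t−x̄)² = 500.0000
r_3 = 109.0000 / 500.0000 = 0.218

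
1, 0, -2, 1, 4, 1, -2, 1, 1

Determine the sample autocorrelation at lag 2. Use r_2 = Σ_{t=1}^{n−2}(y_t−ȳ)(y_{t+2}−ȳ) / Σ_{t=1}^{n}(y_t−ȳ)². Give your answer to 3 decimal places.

Mean ȳ = (1 + 0 − 2 + 1 + 4 + 1 − 2 + 1 + 1)/9 = 0.5556
Σ(y_t−ȳ)(y_{t+2}−ȳ) = (-1.1358) + (-0.2469) + (-8.8025) + (0.1975) + (-8.8025) + (0.1975) + (-1.1358) = -19.7284
Denominator Σ(y_t−ȳ)² = 26.2222
r_2 = -19.7284 / 26.2222 = -0.752

-0.752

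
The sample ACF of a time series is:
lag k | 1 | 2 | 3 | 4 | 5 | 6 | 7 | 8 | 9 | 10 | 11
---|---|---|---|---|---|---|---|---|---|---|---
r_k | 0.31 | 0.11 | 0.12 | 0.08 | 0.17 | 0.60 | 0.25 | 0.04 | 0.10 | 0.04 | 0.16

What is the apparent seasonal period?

The largest autocorrelation is r_6 = 0.60; the remaining lags stay at or below 0.31. The elevated value at lag 1 (0.31), dropping to 0.11 at lag 2, reflects decaying short-term dependence rather than seasonality.
The dominant spike at lag 6 indicates a seasonal period of 6.

6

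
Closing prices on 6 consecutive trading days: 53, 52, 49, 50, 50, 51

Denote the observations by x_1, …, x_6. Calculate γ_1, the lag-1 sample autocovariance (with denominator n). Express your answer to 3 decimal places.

Mean x̄ = (53 + 52 + 49 + 50 + 50 + 51)/6 = 50.8333
Deviations: 2.1667, 1.1667, -1.8333, -0.8333, -0.8333, 0.1667
Σ_{t=1}^{5}(x_t−x̄)(x_{t+1}−x̄) = 2.4722
γ_1 = 2.4722 / 6 = 0.412

0.412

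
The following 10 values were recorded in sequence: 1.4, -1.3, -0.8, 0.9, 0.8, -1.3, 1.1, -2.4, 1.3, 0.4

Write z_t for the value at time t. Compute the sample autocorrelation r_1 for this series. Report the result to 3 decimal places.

-0.521

Mean z̄ = (1.4 − 1.3 − 0.8 + 0.9 + 0.8 − 1.3 + 1.1 − 2.4 + 1.3 + 0.4)/10 = 0.0100
Numerator Σ_{t=1}^{9}(z_t−z̄)(z_{t+1}−z̄) = -8.4731
Denominator Σ(z_t−z̄)² = 16.2490
r_1 = -8.4731 / 16.2490 = -0.521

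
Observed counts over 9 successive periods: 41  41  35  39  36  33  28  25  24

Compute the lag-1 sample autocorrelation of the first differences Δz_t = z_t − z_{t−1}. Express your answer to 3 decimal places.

-0.472

First differences Δz: 0, -6, 4, -3, -3, -5, -3, -1
Mean of differences = -2.1250
Numerator Σ(Δz_t−Δz̄)(Δz_{t+1}−Δz̄) = -32.5156
Denominator Σ(Δz_t−Δz̄)² = 68.8750
r_1(Δz) = -32.5156 / 68.8750 = -0.472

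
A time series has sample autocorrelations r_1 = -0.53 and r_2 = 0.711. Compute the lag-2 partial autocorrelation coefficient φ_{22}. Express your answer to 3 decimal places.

φ_{22} = (r_2 − r_1²) / (1 − r_1²)
r_1² = (-0.53)² = 0.2809
Numerator = 0.711 − 0.2809 = 0.4301; denominator = 1 − 0.2809 = 0.7191
φ_{22} = 0.4301 / 0.7191 = 0.598

0.598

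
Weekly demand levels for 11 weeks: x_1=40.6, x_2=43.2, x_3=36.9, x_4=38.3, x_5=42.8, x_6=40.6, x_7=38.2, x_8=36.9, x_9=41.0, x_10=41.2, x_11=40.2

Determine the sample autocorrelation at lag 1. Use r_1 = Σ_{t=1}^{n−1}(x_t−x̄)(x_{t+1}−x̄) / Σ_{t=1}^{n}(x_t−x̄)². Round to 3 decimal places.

Mean x̄ = (40.6 + 43.2 + 36.9 + 38.3 + 42.8 + 40.6 + 38.2 + 36.9 + 41.0 + 41.2 + 40.2)/11 = 39.9909
Numerator Σ_{t=1}^{10}(x_t−x̄)(x_{t+1}−x̄) = -2.9783
Denominator Σ(x_t−x̄)² = 46.6291
r_1 = -2.9783 / 46.6291 = -0.064

-0.064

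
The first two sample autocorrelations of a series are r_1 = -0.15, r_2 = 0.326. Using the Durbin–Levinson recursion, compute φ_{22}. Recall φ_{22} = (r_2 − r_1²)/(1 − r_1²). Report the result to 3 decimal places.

0.310

φ_{22} = (r_2 − r_1²) / (1 − r_1²)
r_1² = (-0.15)² = 0.0225
Numerator = 0.326 − 0.0225 = 0.3035; denominator = 1 − 0.0225 = 0.9775
φ_{22} = 0.3035 / 0.9775 = 0.310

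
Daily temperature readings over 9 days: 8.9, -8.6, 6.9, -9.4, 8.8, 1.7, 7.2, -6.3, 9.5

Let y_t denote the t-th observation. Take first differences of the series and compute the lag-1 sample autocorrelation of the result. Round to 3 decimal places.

First differences Δy: -17.5, 15.5, -16.3, 18.2, -7.1, 5.5, -13.5, 15.8
Mean of differences = 0.0750
Numerator Σ(Δy_t−Δȳ)(Δy_{t+1}−Δȳ) = -1276.5581
Denominator Σ(Δy_t−Δȳ)² = 1655.9350
r_1(Δy) = -1276.5581 / 1655.9350 = -0.771

-0.771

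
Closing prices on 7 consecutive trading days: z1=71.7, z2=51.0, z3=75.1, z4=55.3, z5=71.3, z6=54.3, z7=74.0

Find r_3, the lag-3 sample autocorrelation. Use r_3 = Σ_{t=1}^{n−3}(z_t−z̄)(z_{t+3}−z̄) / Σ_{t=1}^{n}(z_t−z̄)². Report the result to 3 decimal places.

-0.524

Mean z̄ = (71.7 + 51.0 + 75.1 + 55.3 + 71.3 + 54.3 + 74.0)/7 = 64.6714
Numerator Σ_{t=1}^{4}(z_t−z̄)(z_{t+3}−z̄) = -352.0710
Denominator Σ(z_t−z̄)² = 671.4143
r_3 = -352.0710 / 671.4143 = -0.524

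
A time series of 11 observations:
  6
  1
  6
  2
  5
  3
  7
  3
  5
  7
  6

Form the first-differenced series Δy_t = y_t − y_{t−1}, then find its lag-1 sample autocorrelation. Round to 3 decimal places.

-0.775

First differences Δy: -5, 5, -4, 3, -2, 4, -4, 2, 2, -1
Mean of differences = 0.0000
Numerator Σ(Δy_t−Δȳ)(Δy_{t+1}−Δȳ) = -93.0000
Denominator Σ(Δy_t−Δȳ)² = 120.0000
r_1(Δy) = -93.0000 / 120.0000 = -0.775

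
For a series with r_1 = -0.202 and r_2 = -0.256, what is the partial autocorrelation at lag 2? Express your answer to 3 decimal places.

φ_{22} = (r_2 − r_1²) / (1 − r_1²)
r_1² = (-0.202)² = 0.040804
Numerator = -0.256 − 0.0408 = -0.2968; denominator = 1 − 0.0408 = 0.9592
φ_{22} = -0.2968 / 0.9592 = -0.309

-0.309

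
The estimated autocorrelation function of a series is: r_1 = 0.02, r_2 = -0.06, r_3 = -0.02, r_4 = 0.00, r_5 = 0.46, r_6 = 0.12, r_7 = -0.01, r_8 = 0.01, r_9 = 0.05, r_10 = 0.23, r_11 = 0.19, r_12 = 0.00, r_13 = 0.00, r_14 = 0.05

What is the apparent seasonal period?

5

The largest autocorrelation is r_5 = 0.46, with a weaker echo at lag 10 (0.23); the remaining lags stay at or below 0.19.
The dominant spike at lag 5 indicates a seasonal period of 5.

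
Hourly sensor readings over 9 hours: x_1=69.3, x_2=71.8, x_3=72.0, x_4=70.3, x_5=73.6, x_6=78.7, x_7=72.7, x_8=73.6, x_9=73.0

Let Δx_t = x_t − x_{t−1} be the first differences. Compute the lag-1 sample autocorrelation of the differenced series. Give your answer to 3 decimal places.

First differences Δx: 2.5, 0.2, -1.7, 3.3, 5.1, -6.0, 0.9, -0.6
Mean of differences = 0.4625
Numerator Σ(Δx_t−Δx̄)(Δx_{t+1}−Δx̄) = -26.2064
Denominator Σ(Δx_t−Δx̄)² = 81.5388
r_1(Δx) = -26.2064 / 81.5388 = -0.321

-0.321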